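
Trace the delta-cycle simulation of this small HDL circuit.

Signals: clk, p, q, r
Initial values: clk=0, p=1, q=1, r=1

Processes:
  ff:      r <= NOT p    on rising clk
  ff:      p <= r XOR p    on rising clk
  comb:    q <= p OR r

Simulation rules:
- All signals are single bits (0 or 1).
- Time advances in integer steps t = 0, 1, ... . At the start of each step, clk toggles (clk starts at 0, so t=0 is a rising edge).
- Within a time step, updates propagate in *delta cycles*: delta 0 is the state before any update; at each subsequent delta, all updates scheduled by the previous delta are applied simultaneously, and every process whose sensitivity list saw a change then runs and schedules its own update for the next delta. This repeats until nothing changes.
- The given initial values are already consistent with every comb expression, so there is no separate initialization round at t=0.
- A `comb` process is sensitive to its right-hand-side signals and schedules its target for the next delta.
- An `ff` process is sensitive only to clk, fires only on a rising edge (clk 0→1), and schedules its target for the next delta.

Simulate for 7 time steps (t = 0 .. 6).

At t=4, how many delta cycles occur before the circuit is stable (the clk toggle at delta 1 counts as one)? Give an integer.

2

t0.Δ0 r=1 clk=0 q=1 p=1
t0.Δ1 r=1 clk=1 q=1 p=1
t0.Δ2 r=0 clk=1 q=1 p=0
t0.Δ3 r=0 clk=1 q=0 p=0
t1.Δ0 r=0 clk=1 q=0 p=0
t1.Δ1 r=0 clk=0 q=0 p=0
t2.Δ0 r=0 clk=0 q=0 p=0
t2.Δ1 r=0 clk=1 q=0 p=0
t2.Δ2 r=1 clk=1 q=0 p=0
t2.Δ3 r=1 clk=1 q=1 p=0
t3.Δ0 r=1 clk=1 q=1 p=0
t3.Δ1 r=1 clk=0 q=1 p=0
t4.Δ0 r=1 clk=0 q=1 p=0
t4.Δ1 r=1 clk=1 q=1 p=0
t4.Δ2 r=1 clk=1 q=1 p=1
t5.Δ0 r=1 clk=1 q=1 p=1
t5.Δ1 r=1 clk=0 q=1 p=1
t6.Δ0 r=1 clk=0 q=1 p=1
t6.Δ1 r=1 clk=1 q=1 p=1
t6.Δ2 r=0 clk=1 q=1 p=0
t6.Δ3 r=0 clk=1 q=0 p=0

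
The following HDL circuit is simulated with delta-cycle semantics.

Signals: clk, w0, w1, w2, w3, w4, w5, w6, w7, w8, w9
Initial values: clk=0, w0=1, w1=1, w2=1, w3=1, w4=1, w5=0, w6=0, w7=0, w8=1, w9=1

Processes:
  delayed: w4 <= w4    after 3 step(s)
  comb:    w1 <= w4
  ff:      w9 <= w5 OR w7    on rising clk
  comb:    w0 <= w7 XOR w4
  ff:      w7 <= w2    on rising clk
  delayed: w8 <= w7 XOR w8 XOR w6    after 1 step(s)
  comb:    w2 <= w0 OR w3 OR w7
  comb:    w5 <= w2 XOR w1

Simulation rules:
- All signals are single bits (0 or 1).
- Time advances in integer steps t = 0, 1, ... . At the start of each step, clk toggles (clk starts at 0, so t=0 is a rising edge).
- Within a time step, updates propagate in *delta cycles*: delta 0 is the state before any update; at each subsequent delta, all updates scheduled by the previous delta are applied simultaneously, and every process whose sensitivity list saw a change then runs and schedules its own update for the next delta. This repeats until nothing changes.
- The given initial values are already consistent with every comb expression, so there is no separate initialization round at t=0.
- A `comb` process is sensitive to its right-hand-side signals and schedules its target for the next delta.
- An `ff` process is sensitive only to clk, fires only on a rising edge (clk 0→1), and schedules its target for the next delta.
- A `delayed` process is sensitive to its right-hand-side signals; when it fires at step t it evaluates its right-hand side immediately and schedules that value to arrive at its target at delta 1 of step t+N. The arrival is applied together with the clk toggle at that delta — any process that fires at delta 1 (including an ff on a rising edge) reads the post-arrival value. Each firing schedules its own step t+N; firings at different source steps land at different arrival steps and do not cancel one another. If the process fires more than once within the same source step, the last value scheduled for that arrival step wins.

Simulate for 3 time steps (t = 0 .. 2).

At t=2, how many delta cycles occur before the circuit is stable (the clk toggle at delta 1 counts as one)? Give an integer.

2

t=0 Δ0: w8=1 w1=1 w7=0 w0=1 w5=0 w3=1 w6=0 w2=1 clk=0 w4=1 w9=1
  Δ1: clk:0→1
  Δ2: w7:0→1, w9:1→0
  Δ3: w0:1→0
  (3Δ to stable)
t=1 Δ0: w8=1 w1=1 w7=1 w0=0 w5=0 w3=1 w6=0 w2=1 clk=1 w4=1 w9=0
  Δ1: w8:1→0, clk:1→0
  (1Δ to stable)
t=2 Δ0: w8=0 w1=1 w7=1 w0=0 w5=0 w3=1 w6=0 w2=1 clk=0 w4=1 w9=0
  Δ1: w8:0→1, clk:0→1
  Δ2: w9:0→1
  (2Δ to stable)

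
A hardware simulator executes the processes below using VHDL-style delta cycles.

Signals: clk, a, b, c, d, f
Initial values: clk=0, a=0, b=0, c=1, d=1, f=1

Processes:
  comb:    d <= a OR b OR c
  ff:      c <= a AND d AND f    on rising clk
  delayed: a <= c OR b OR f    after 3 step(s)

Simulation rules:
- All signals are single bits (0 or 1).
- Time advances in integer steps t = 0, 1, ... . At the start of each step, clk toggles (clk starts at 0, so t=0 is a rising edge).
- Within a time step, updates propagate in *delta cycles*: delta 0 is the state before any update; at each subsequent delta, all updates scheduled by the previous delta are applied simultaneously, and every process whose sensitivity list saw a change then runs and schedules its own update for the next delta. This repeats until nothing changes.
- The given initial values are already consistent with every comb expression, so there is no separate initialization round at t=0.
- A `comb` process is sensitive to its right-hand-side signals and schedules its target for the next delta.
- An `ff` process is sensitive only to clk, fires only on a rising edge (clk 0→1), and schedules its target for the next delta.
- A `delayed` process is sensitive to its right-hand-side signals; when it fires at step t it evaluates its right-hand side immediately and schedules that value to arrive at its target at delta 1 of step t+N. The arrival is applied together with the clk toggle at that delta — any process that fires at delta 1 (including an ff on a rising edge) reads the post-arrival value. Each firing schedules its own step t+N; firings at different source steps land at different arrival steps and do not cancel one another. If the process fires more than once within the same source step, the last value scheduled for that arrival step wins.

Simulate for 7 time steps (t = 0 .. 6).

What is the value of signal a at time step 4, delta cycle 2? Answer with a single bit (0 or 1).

1

t0.Δ0 c=1 d=1 b=0 a=0 clk=0 f=1
t0.Δ1 c=1 d=1 b=0 a=0 clk=1 f=1
t0.Δ2 c=0 d=1 b=0 a=0 clk=1 f=1
t0.Δ3 c=0 d=0 b=0 a=0 clk=1 f=1
t1.Δ0 c=0 d=0 b=0 a=0 clk=1 f=1
t1.Δ1 c=0 d=0 b=0 a=0 clk=0 f=1
t2.Δ0 c=0 d=0 b=0 a=0 clk=0 f=1
t2.Δ1 c=0 d=0 b=0 a=0 clk=1 f=1
t3.Δ0 c=0 d=0 b=0 a=0 clk=1 f=1
t3.Δ1 c=0 d=0 b=0 a=1 clk=0 f=1
t3.Δ2 c=0 d=1 b=0 a=1 clk=0 f=1
t4.Δ0 c=0 d=1 b=0 a=1 clk=0 f=1
t4.Δ1 c=0 d=1 b=0 a=1 clk=1 f=1
t4.Δ2 c=1 d=1 b=0 a=1 clk=1 f=1
t5.Δ0 c=1 d=1 b=0 a=1 clk=1 f=1
t5.Δ1 c=1 d=1 b=0 a=1 clk=0 f=1
t6.Δ0 c=1 d=1 b=0 a=1 clk=0 f=1
t6.Δ1 c=1 d=1 b=0 a=1 clk=1 f=1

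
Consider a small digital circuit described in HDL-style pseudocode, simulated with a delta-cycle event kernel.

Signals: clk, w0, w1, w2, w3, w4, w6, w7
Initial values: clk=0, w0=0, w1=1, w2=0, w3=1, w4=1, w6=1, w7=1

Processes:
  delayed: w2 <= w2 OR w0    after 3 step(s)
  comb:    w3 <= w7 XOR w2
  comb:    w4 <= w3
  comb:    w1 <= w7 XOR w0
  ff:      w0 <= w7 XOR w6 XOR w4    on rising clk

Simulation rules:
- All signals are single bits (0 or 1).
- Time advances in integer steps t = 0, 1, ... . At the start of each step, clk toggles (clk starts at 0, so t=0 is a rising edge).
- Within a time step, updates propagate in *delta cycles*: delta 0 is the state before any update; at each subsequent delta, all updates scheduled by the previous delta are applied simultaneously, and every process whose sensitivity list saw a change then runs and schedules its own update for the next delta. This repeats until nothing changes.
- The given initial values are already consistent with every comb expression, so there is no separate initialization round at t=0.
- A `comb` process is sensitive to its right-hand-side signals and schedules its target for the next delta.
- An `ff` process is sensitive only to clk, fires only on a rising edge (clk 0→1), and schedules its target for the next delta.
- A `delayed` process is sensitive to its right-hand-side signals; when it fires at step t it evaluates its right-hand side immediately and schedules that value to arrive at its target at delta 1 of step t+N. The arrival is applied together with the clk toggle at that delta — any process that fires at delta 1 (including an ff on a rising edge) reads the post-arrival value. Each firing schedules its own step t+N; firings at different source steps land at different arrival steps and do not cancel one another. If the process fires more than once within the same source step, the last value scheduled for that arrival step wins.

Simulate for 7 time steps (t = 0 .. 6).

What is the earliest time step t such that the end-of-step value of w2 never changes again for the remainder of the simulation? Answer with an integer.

[bits: clk,w6,w2,w7,w3,w1,w0,w4]
t=0: Δ0=01011101 Δ1=11011101 Δ2=11011111 Δ3=11011011 | 3Δ
t=1: Δ0=11011011 Δ1=01011011 | 1Δ
t=2: Δ0=01011011 Δ1=11011011 | 1Δ
t=3: Δ0=11011011 Δ1=01111011 Δ2=01110011 Δ3=01110010 | 3Δ
t=4: Δ0=01110010 Δ1=11110010 Δ2=11110000 Δ3=11110100 | 3Δ
t=5: Δ0=11110100 Δ1=01110100 | 1Δ
t=6: Δ0=01110100 Δ1=11110100 | 1Δ

3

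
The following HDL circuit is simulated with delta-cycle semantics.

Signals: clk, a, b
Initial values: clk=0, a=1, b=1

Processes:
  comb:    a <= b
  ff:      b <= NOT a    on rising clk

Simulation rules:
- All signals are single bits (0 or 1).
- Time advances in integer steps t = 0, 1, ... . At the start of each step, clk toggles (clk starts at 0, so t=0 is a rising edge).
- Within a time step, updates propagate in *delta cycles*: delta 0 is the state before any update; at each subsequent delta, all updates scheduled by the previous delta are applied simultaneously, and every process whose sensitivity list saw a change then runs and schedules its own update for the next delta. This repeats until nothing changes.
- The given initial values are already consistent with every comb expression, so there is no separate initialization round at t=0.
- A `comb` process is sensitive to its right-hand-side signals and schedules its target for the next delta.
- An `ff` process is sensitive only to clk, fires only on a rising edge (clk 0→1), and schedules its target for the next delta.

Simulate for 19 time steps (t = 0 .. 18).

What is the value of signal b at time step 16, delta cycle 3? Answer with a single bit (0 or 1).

t0.Δ0 a=1 b=1 clk=0
t0.Δ1 a=1 b=1 clk=1
t0.Δ2 a=1 b=0 clk=1
t0.Δ3 a=0 b=0 clk=1
t1.Δ0 a=0 b=0 clk=1
t1.Δ1 a=0 b=0 clk=0
t2.Δ0 a=0 b=0 clk=0
t2.Δ1 a=0 b=0 clk=1
t2.Δ2 a=0 b=1 clk=1
t2.Δ3 a=1 b=1 clk=1
t3.Δ0 a=1 b=1 clk=1
t3.Δ1 a=1 b=1 clk=0
t4.Δ0 a=1 b=1 clk=0
t4.Δ1 a=1 b=1 clk=1
t4.Δ2 a=1 b=0 clk=1
t4.Δ3 a=0 b=0 clk=1
t5.Δ0 a=0 b=0 clk=1
t5.Δ1 a=0 b=0 clk=0
t6.Δ0 a=0 b=0 clk=0
t6.Δ1 a=0 b=0 clk=1
t6.Δ2 a=0 b=1 clk=1
t6.Δ3 a=1 b=1 clk=1
t7.Δ0 a=1 b=1 clk=1
t7.Δ1 a=1 b=1 clk=0
t8.Δ0 a=1 b=1 clk=0
t8.Δ1 a=1 b=1 clk=1
t8.Δ2 a=1 b=0 clk=1
t8.Δ3 a=0 b=0 clk=1
t9.Δ0 a=0 b=0 clk=1
t9.Δ1 a=0 b=0 clk=0
t10.Δ0 a=0 b=0 clk=0
t10.Δ1 a=0 b=0 clk=1
t10.Δ2 a=0 b=1 clk=1
t10.Δ3 a=1 b=1 clk=1
t11.Δ0 a=1 b=1 clk=1
t11.Δ1 a=1 b=1 clk=0
t12.Δ0 a=1 b=1 clk=0
t12.Δ1 a=1 b=1 clk=1
t12.Δ2 a=1 b=0 clk=1
t12.Δ3 a=0 b=0 clk=1
t13.Δ0 a=0 b=0 clk=1
t13.Δ1 a=0 b=0 clk=0
t14.Δ0 a=0 b=0 clk=0
t14.Δ1 a=0 b=0 clk=1
t14.Δ2 a=0 b=1 clk=1
t14.Δ3 a=1 b=1 clk=1
t15.Δ0 a=1 b=1 clk=1
t15.Δ1 a=1 b=1 clk=0
t16.Δ0 a=1 b=1 clk=0
t16.Δ1 a=1 b=1 clk=1
t16.Δ2 a=1 b=0 clk=1
t16.Δ3 a=0 b=0 clk=1
t17.Δ0 a=0 b=0 clk=1
t17.Δ1 a=0 b=0 clk=0
t18.Δ0 a=0 b=0 clk=0
t18.Δ1 a=0 b=0 clk=1
t18.Δ2 a=0 b=1 clk=1
t18.Δ3 a=1 b=1 clk=1

0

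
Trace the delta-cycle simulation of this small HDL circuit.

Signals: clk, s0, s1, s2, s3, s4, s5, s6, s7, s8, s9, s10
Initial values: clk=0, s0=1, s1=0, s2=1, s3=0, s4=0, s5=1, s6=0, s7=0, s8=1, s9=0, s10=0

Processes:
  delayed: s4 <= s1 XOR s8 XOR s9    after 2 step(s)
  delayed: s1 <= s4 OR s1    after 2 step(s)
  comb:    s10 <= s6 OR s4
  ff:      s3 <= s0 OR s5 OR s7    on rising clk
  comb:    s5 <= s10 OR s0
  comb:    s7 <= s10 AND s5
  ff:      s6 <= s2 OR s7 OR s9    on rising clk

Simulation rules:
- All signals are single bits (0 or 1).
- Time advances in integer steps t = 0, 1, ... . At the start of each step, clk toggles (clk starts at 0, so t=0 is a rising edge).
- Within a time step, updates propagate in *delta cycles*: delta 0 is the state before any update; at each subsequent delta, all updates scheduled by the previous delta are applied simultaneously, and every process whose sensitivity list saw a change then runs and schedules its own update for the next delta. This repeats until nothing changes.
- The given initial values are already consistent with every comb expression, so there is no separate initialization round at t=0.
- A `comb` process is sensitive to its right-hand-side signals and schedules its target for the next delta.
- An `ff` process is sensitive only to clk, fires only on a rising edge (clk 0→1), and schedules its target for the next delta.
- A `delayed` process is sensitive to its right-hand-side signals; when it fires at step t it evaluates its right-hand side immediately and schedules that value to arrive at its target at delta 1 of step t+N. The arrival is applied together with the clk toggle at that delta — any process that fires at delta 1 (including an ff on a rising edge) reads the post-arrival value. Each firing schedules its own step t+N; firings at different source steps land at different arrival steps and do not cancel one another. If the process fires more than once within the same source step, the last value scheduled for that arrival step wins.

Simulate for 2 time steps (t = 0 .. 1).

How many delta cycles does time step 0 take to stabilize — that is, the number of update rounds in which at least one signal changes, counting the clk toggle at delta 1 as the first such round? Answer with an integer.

4

t0.Δ0 s10=0 s9=0 s6=0 clk=0 s5=1 s1=0 s2=1 s3=0 s7=0 s4=0 s0=1 s8=1
t0.Δ1 s10=0 s9=0 s6=0 clk=1 s5=1 s1=0 s2=1 s3=0 s7=0 s4=0 s0=1 s8=1
t0.Δ2 s10=0 s9=0 s6=1 clk=1 s5=1 s1=0 s2=1 s3=1 s7=0 s4=0 s0=1 s8=1
t0.Δ3 s10=1 s9=0 s6=1 clk=1 s5=1 s1=0 s2=1 s3=1 s7=0 s4=0 s0=1 s8=1
t0.Δ4 s10=1 s9=0 s6=1 clk=1 s5=1 s1=0 s2=1 s3=1 s7=1 s4=0 s0=1 s8=1
t1.Δ0 s10=1 s9=0 s6=1 clk=1 s5=1 s1=0 s2=1 s3=1 s7=1 s4=0 s0=1 s8=1
t1.Δ1 s10=1 s9=0 s6=1 clk=0 s5=1 s1=0 s2=1 s3=1 s7=1 s4=0 s0=1 s8=1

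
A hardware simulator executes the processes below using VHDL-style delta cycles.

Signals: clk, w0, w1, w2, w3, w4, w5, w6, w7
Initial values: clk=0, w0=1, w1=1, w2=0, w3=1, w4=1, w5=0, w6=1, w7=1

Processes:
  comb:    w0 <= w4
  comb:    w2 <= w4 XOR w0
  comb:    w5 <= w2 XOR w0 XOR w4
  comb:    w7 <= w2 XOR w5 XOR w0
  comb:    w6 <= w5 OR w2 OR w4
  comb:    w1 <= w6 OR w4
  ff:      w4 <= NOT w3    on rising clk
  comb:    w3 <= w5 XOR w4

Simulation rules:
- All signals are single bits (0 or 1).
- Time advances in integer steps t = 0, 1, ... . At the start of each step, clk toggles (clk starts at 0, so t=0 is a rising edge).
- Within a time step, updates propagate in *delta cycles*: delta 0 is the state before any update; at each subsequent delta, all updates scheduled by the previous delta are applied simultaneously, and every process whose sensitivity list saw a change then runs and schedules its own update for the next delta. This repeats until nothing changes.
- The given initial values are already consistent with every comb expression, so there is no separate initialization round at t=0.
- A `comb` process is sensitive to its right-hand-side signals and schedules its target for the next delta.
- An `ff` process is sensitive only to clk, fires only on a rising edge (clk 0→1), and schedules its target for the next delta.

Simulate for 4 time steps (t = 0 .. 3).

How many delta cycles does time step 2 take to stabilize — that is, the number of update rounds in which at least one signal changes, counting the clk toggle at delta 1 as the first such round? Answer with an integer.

6

t=0 Δ0: w2=0 clk=0 w1=1 w0=1 w7=1 w3=1 w4=1 w6=1 w5=0
  Δ1: clk:0→1
  Δ2: w4:1→0
  Δ3: w2:0→1, w0:1→0, w3:1→0, w6:1→0, w5:0→1
  Δ4: w2:1→0, w1:1→0, w7:1→0, w3:0→1, w6:0→1
  Δ5: w1:0→1, w7:0→1, w5:1→0
  Δ6: w7:1→0, w3:1→0, w6:1→0
  Δ7: w1:1→0
  (7Δ to stable)
t=1 Δ0: w2=0 clk=1 w1=0 w0=0 w7=0 w3=0 w4=0 w6=0 w5=0
  Δ1: clk:1→0
  (1Δ to stable)
t=2 Δ0: w2=0 clk=0 w1=0 w0=0 w7=0 w3=0 w4=0 w6=0 w5=0
  Δ1: clk:0→1
  Δ2: w4:0→1
  Δ3: w2:0→1, w1:0→1, w0:0→1, w3:0→1, w6:0→1, w5:0→1
  Δ4: w2:1→0, w7:0→1, w3:1→0
  Δ5: w7:1→0, w5:1→0
  Δ6: w7:0→1, w3:0→1
  (6Δ to stable)
t=3 Δ0: w2=0 clk=1 w1=1 w0=1 w7=1 w3=1 w4=1 w6=1 w5=0
  Δ1: clk:1→0
  (1Δ to stable)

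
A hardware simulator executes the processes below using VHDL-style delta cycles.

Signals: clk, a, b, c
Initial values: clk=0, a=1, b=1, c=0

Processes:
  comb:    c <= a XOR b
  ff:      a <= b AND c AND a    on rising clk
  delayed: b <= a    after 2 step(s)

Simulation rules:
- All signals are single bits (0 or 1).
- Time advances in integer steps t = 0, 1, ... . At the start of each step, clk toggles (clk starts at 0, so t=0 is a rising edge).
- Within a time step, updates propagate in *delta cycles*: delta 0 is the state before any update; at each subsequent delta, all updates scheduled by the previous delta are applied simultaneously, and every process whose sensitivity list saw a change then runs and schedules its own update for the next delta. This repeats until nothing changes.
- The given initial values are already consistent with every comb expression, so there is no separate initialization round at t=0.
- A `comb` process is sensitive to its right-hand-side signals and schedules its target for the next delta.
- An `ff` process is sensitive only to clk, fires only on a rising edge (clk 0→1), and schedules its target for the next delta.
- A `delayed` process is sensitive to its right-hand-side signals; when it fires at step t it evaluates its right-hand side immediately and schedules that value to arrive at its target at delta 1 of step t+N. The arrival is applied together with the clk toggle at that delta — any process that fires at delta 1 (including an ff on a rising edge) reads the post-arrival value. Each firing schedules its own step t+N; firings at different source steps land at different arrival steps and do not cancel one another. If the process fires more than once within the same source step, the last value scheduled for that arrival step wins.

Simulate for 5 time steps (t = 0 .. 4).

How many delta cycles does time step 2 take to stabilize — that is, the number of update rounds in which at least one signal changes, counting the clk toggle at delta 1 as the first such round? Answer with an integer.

2

[bits: a,clk,c,b]
t=0: Δ0=1001 Δ1=1101 Δ2=0101 Δ3=0111 | 3Δ
t=1: Δ0=0111 Δ1=0011 | 1Δ
t=2: Δ0=0011 Δ1=0110 Δ2=0100 | 2Δ
t=3: Δ0=0100 Δ1=0000 | 1Δ
t=4: Δ0=0000 Δ1=0100 | 1Δ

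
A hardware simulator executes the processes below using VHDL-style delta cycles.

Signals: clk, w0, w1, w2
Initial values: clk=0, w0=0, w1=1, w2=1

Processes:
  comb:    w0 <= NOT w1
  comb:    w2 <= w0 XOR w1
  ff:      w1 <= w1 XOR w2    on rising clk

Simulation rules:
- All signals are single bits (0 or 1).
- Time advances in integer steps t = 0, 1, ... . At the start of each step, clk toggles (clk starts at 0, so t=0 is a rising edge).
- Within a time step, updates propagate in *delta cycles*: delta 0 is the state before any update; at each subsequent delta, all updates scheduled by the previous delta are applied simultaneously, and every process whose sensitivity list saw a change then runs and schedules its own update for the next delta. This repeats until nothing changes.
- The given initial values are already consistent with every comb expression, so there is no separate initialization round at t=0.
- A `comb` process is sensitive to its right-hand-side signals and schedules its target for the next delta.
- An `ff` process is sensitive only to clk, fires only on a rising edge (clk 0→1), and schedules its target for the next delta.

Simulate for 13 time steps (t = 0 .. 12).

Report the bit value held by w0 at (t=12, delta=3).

1

t0.Δ0 w2=1 w1=1 clk=0 w0=0
t0.Δ1 w2=1 w1=1 clk=1 w0=0
t0.Δ2 w2=1 w1=0 clk=1 w0=0
t0.Δ3 w2=0 w1=0 clk=1 w0=1
t0.Δ4 w2=1 w1=0 clk=1 w0=1
t1.Δ0 w2=1 w1=0 clk=1 w0=1
t1.Δ1 w2=1 w1=0 clk=0 w0=1
t2.Δ0 w2=1 w1=0 clk=0 w0=1
t2.Δ1 w2=1 w1=0 clk=1 w0=1
t2.Δ2 w2=1 w1=1 clk=1 w0=1
t2.Δ3 w2=0 w1=1 clk=1 w0=0
t2.Δ4 w2=1 w1=1 clk=1 w0=0
t3.Δ0 w2=1 w1=1 clk=1 w0=0
t3.Δ1 w2=1 w1=1 clk=0 w0=0
t4.Δ0 w2=1 w1=1 clk=0 w0=0
t4.Δ1 w2=1 w1=1 clk=1 w0=0
t4.Δ2 w2=1 w1=0 clk=1 w0=0
t4.Δ3 w2=0 w1=0 clk=1 w0=1
t4.Δ4 w2=1 w1=0 clk=1 w0=1
t5.Δ0 w2=1 w1=0 clk=1 w0=1
t5.Δ1 w2=1 w1=0 clk=0 w0=1
t6.Δ0 w2=1 w1=0 clk=0 w0=1
t6.Δ1 w2=1 w1=0 clk=1 w0=1
t6.Δ2 w2=1 w1=1 clk=1 w0=1
t6.Δ3 w2=0 w1=1 clk=1 w0=0
t6.Δ4 w2=1 w1=1 clk=1 w0=0
t7.Δ0 w2=1 w1=1 clk=1 w0=0
t7.Δ1 w2=1 w1=1 clk=0 w0=0
t8.Δ0 w2=1 w1=1 clk=0 w0=0
t8.Δ1 w2=1 w1=1 clk=1 w0=0
t8.Δ2 w2=1 w1=0 clk=1 w0=0
t8.Δ3 w2=0 w1=0 clk=1 w0=1
t8.Δ4 w2=1 w1=0 clk=1 w0=1
t9.Δ0 w2=1 w1=0 clk=1 w0=1
t9.Δ1 w2=1 w1=0 clk=0 w0=1
t10.Δ0 w2=1 w1=0 clk=0 w0=1
t10.Δ1 w2=1 w1=0 clk=1 w0=1
t10.Δ2 w2=1 w1=1 clk=1 w0=1
t10.Δ3 w2=0 w1=1 clk=1 w0=0
t10.Δ4 w2=1 w1=1 clk=1 w0=0
t11.Δ0 w2=1 w1=1 clk=1 w0=0
t11.Δ1 w2=1 w1=1 clk=0 w0=0
t12.Δ0 w2=1 w1=1 clk=0 w0=0
t12.Δ1 w2=1 w1=1 clk=1 w0=0
t12.Δ2 w2=1 w1=0 clk=1 w0=0
t12.Δ3 w2=0 w1=0 clk=1 w0=1
t12.Δ4 w2=1 w1=0 clk=1 w0=1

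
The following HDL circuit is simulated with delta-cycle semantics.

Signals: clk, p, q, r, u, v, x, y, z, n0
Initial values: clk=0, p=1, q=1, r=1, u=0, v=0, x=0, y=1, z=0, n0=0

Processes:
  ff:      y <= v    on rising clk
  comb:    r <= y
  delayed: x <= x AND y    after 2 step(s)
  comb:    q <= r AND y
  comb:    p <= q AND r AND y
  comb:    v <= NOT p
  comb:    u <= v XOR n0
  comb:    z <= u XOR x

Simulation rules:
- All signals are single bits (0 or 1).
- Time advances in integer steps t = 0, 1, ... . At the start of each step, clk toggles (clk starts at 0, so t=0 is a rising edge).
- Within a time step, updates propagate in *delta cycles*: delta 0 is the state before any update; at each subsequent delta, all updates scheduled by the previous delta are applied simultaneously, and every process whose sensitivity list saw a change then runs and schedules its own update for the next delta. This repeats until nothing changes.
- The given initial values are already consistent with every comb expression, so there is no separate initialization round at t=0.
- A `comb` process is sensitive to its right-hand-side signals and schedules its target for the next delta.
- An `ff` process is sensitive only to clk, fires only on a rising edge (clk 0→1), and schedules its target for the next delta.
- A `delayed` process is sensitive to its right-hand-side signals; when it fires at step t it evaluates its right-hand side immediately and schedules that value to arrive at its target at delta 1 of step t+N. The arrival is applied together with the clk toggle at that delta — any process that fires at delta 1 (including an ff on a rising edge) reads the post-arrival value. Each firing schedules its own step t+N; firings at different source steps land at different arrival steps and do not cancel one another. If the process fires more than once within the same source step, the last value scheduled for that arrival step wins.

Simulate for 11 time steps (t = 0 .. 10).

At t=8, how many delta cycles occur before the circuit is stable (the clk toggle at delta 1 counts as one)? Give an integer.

t=0 Δ0: n0=0 y=1 u=0 x=0 q=1 clk=0 p=1 r=1 z=0 v=0
  Δ1: clk:0→1
  Δ2: y:1→0
  Δ3: q:1→0, p:1→0, r:1→0
  Δ4: v:0→1
  Δ5: u:0→1
  Δ6: z:0→1
  (6Δ to stable)
t=1 Δ0: n0=0 y=0 u=1 x=0 q=0 clk=1 p=0 r=0 z=1 v=1
  Δ1: clk:1→0
  (1Δ to stable)
t=2 Δ0: n0=0 y=0 u=1 x=0 q=0 clk=0 p=0 r=0 z=1 v=1
  Δ1: clk:0→1
  Δ2: y:0→1
  Δ3: r:0→1
  Δ4: q:0→1
  Δ5: p:0→1
  Δ6: v:1→0
  Δ7: u:1→0
  Δ8: z:1→0
  (8Δ to stable)
t=3 Δ0: n0=0 y=1 u=0 x=0 q=1 clk=1 p=1 r=1 z=0 v=0
  Δ1: clk:1→0
  (1Δ to stable)
t=4 Δ0: n0=0 y=1 u=0 x=0 q=1 clk=0 p=1 r=1 z=0 v=0
  Δ1: clk:0→1
  Δ2: y:1→0
  Δ3: q:1→0, p:1→0, r:1→0
  Δ4: v:0→1
  Δ5: u:0→1
  Δ6: z:0→1
  (6Δ to stable)
t=5 Δ0: n0=0 y=0 u=1 x=0 q=0 clk=1 p=0 r=0 z=1 v=1
  Δ1: clk:1→0
  (1Δ to stable)
t=6 Δ0: n0=0 y=0 u=1 x=0 q=0 clk=0 p=0 r=0 z=1 v=1
  Δ1: clk:0→1
  Δ2: y:0→1
  Δ3: r:0→1
  Δ4: q:0→1
  Δ5: p:0→1
  Δ6: v:1→0
  Δ7: u:1→0
  Δ8: z:1→0
  (8Δ to stable)
t=7 Δ0: n0=0 y=1 u=0 x=0 q=1 clk=1 p=1 r=1 z=0 v=0
  Δ1: clk:1→0
  (1Δ to stable)
t=8 Δ0: n0=0 y=1 u=0 x=0 q=1 clk=0 p=1 r=1 z=0 v=0
  Δ1: clk:0→1
  Δ2: y:1→0
  Δ3: q:1→0, p:1→0, r:1→0
  Δ4: v:0→1
  Δ5: u:0→1
  Δ6: z:0→1
  (6Δ to stable)
t=9 Δ0: n0=0 y=0 u=1 x=0 q=0 clk=1 p=0 r=0 z=1 v=1
  Δ1: clk:1→0
  (1Δ to stable)
t=10 Δ0: n0=0 y=0 u=1 x=0 q=0 clk=0 p=0 r=0 z=1 v=1
  Δ1: clk:0→1
  Δ2: y:0→1
  Δ3: r:0→1
  Δ4: q:0→1
  Δ5: p:0→1
  Δ6: v:1→0
  Δ7: u:1→0
  Δ8: z:1→0
  (8Δ to stable)

6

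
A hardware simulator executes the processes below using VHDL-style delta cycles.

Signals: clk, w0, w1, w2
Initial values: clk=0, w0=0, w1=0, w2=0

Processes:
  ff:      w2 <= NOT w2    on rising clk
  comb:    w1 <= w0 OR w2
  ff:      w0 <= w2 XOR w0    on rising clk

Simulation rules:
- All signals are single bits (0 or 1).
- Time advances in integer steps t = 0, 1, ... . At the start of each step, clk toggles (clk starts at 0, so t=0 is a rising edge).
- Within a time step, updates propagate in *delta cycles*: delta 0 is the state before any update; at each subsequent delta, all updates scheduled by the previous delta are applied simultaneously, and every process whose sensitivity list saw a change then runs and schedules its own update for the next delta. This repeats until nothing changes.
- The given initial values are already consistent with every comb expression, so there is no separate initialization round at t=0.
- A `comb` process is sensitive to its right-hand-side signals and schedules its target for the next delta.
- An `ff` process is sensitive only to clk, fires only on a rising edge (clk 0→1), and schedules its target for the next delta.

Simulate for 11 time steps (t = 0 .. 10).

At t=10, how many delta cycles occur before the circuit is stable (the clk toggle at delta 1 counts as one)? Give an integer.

2

t=0 Δ0: clk=0 w1=0 w0=0 w2=0
  Δ1: clk:0→1
  Δ2: w2:0→1
  Δ3: w1:0→1
  (3Δ to stable)
t=1 Δ0: clk=1 w1=1 w0=0 w2=1
  Δ1: clk:1→0
  (1Δ to stable)
t=2 Δ0: clk=0 w1=1 w0=0 w2=1
  Δ1: clk:0→1
  Δ2: w0:0→1, w2:1→0
  (2Δ to stable)
t=3 Δ0: clk=1 w1=1 w0=1 w2=0
  Δ1: clk:1→0
  (1Δ to stable)
t=4 Δ0: clk=0 w1=1 w0=1 w2=0
  Δ1: clk:0→1
  Δ2: w2:0→1
  (2Δ to stable)
t=5 Δ0: clk=1 w1=1 w0=1 w2=1
  Δ1: clk:1→0
  (1Δ to stable)
t=6 Δ0: clk=0 w1=1 w0=1 w2=1
  Δ1: clk:0→1
  Δ2: w0:1→0, w2:1→0
  Δ3: w1:1→0
  (3Δ to stable)
t=7 Δ0: clk=1 w1=0 w0=0 w2=0
  Δ1: clk:1→0
  (1Δ to stable)
t=8 Δ0: clk=0 w1=0 w0=0 w2=0
  Δ1: clk:0→1
  Δ2: w2:0→1
  Δ3: w1:0→1
  (3Δ to stable)
t=9 Δ0: clk=1 w1=1 w0=0 w2=1
  Δ1: clk:1→0
  (1Δ to stable)
t=10 Δ0: clk=0 w1=1 w0=0 w2=1
  Δ1: clk:0→1
  Δ2: w0:0→1, w2:1→0
  (2Δ to stable)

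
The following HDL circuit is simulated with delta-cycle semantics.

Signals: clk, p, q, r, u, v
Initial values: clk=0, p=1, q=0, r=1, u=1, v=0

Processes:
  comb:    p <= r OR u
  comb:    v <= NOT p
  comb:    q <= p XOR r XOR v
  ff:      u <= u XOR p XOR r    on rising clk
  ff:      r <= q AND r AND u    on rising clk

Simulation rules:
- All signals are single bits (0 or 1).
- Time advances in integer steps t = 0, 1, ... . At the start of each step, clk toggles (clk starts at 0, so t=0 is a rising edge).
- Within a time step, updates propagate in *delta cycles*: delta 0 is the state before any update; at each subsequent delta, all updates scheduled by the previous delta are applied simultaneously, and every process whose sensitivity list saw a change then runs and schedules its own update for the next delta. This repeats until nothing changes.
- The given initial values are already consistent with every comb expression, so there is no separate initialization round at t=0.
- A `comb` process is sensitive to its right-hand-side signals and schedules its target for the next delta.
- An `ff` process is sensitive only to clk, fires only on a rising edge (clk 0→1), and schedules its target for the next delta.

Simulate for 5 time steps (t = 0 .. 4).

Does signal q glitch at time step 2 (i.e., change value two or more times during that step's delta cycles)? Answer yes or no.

t0.Δ0 r=1 u=1 v=0 q=0 p=1 clk=0
t0.Δ1 r=1 u=1 v=0 q=0 p=1 clk=1
t0.Δ2 r=0 u=1 v=0 q=0 p=1 clk=1
t0.Δ3 r=0 u=1 v=0 q=1 p=1 clk=1
t1.Δ0 r=0 u=1 v=0 q=1 p=1 clk=1
t1.Δ1 r=0 u=1 v=0 q=1 p=1 clk=0
t2.Δ0 r=0 u=1 v=0 q=1 p=1 clk=0
t2.Δ1 r=0 u=1 v=0 q=1 p=1 clk=1
t2.Δ2 r=0 u=0 v=0 q=1 p=1 clk=1
t2.Δ3 r=0 u=0 v=0 q=1 p=0 clk=1
t2.Δ4 r=0 u=0 v=1 q=0 p=0 clk=1
t2.Δ5 r=0 u=0 v=1 q=1 p=0 clk=1
t3.Δ0 r=0 u=0 v=1 q=1 p=0 clk=1
t3.Δ1 r=0 u=0 v=1 q=1 p=0 clk=0
t4.Δ0 r=0 u=0 v=1 q=1 p=0 clk=0
t4.Δ1 r=0 u=0 v=1 q=1 p=0 clk=1

yes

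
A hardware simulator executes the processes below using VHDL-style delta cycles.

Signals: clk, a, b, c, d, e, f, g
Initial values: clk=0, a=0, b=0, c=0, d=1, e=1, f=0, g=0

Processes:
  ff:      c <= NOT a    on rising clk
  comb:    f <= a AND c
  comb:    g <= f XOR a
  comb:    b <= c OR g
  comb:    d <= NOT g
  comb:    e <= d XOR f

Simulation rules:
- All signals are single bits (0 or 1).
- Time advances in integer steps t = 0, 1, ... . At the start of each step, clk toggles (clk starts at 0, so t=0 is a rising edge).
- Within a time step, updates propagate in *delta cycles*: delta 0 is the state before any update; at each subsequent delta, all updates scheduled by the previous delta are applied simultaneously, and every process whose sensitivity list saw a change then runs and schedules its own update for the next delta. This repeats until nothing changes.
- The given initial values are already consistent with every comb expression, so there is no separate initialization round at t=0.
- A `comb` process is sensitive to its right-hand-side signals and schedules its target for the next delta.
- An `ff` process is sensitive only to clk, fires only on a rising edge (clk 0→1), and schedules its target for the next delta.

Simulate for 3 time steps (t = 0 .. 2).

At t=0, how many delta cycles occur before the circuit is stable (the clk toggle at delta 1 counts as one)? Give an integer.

3

t=0 Δ0: g=0 d=1 a=0 f=0 b=0 e=1 c=0 clk=0
  Δ1: clk:0→1
  Δ2: c:0→1
  Δ3: b:0→1
  (3Δ to stable)
t=1 Δ0: g=0 d=1 a=0 f=0 b=1 e=1 c=1 clk=1
  Δ1: clk:1→0
  (1Δ to stable)
t=2 Δ0: g=0 d=1 a=0 f=0 b=1 e=1 c=1 clk=0
  Δ1: clk:0→1
  (1Δ to stable)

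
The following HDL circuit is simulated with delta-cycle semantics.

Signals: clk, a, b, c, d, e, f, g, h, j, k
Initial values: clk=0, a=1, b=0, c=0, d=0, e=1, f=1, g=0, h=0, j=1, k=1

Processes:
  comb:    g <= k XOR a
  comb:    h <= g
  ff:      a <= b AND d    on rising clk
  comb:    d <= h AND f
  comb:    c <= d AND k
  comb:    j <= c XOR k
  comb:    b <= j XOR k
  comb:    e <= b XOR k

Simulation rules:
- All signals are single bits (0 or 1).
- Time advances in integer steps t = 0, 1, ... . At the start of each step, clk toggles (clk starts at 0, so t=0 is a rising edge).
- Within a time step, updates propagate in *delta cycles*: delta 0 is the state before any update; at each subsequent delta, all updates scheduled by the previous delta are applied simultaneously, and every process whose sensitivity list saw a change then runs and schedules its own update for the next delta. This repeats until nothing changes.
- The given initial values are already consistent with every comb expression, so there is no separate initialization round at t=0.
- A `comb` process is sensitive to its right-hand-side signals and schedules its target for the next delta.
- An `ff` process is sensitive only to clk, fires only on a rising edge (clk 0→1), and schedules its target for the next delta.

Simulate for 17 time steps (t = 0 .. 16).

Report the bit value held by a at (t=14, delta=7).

t=0 Δ0: f=1 g=0 c=0 d=0 b=0 a=1 e=1 h=0 j=1 k=1 clk=0
  Δ1: clk:0→1
  Δ2: a:1→0
  Δ3: g:0→1
  Δ4: h:0→1
  Δ5: d:0→1
  Δ6: c:0→1
  Δ7: j:1→0
  Δ8: b:0→1
  Δ9: e:1→0
  (9Δ to stable)
t=1 Δ0: f=1 g=1 c=1 d=1 b=1 a=0 e=0 h=1 j=0 k=1 clk=1
  Δ1: clk:1→0
  (1Δ to stable)
t=2 Δ0: f=1 g=1 c=1 d=1 b=1 a=0 e=0 h=1 j=0 k=1 clk=0
  Δ1: clk:0→1
  Δ2: a:0→1
  Δ3: g:1→0
  Δ4: h:1→0
  Δ5: d:1→0
  Δ6: c:1→0
  Δ7: j:0→1
  Δ8: b:1→0
  Δ9: e:0→1
  (9Δ to stable)
t=3 Δ0: f=1 g=0 c=0 d=0 b=0 a=1 e=1 h=0 j=1 k=1 clk=1
  Δ1: clk:1→0
  (1Δ to stable)
t=4 Δ0: f=1 g=0 c=0 d=0 b=0 a=1 e=1 h=0 j=1 k=1 clk=0
  Δ1: clk:0→1
  Δ2: a:1→0
  Δ3: g:0→1
  Δ4: h:0→1
  Δ5: d:0→1
  Δ6: c:0→1
  Δ7: j:1→0
  Δ8: b:0→1
  Δ9: e:1→0
  (9Δ to stable)
t=5 Δ0: f=1 g=1 c=1 d=1 b=1 a=0 e=0 h=1 j=0 k=1 clk=1
  Δ1: clk:1→0
  (1Δ to stable)
t=6 Δ0: f=1 g=1 c=1 d=1 b=1 a=0 e=0 h=1 j=0 k=1 clk=0
  Δ1: clk:0→1
  Δ2: a:0→1
  Δ3: g:1→0
  Δ4: h:1→0
  Δ5: d:1→0
  Δ6: c:1→0
  Δ7: j:0→1
  Δ8: b:1→0
  Δ9: e:0→1
  (9Δ to stable)
t=7 Δ0: f=1 g=0 c=0 d=0 b=0 a=1 e=1 h=0 j=1 k=1 clk=1
  Δ1: clk:1→0
  (1Δ to stable)
t=8 Δ0: f=1 g=0 c=0 d=0 b=0 a=1 e=1 h=0 j=1 k=1 clk=0
  Δ1: clk:0→1
  Δ2: a:1→0
  Δ3: g:0→1
  Δ4: h:0→1
  Δ5: d:0→1
  Δ6: c:0→1
  Δ7: j:1→0
  Δ8: b:0→1
  Δ9: e:1→0
  (9Δ to stable)
t=9 Δ0: f=1 g=1 c=1 d=1 b=1 a=0 e=0 h=1 j=0 k=1 clk=1
  Δ1: clk:1→0
  (1Δ to stable)
t=10 Δ0: f=1 g=1 c=1 d=1 b=1 a=0 e=0 h=1 j=0 k=1 clk=0
  Δ1: clk:0→1
  Δ2: a:0→1
  Δ3: g:1→0
  Δ4: h:1→0
  Δ5: d:1→0
  Δ6: c:1→0
  Δ7: j:0→1
  Δ8: b:1→0
  Δ9: e:0→1
  (9Δ to stable)
t=11 Δ0: f=1 g=0 c=0 d=0 b=0 a=1 e=1 h=0 j=1 k=1 clk=1
  Δ1: clk:1→0
  (1Δ to stable)
t=12 Δ0: f=1 g=0 c=0 d=0 b=0 a=1 e=1 h=0 j=1 k=1 clk=0
  Δ1: clk:0→1
  Δ2: a:1→0
  Δ3: g:0→1
  Δ4: h:0→1
  Δ5: d:0→1
  Δ6: c:0→1
  Δ7: j:1→0
  Δ8: b:0→1
  Δ9: e:1→0
  (9Δ to stable)
t=13 Δ0: f=1 g=1 c=1 d=1 b=1 a=0 e=0 h=1 j=0 k=1 clk=1
  Δ1: clk:1→0
  (1Δ to stable)
t=14 Δ0: f=1 g=1 c=1 d=1 b=1 a=0 e=0 h=1 j=0 k=1 clk=0
  Δ1: clk:0→1
  Δ2: a:0→1
  Δ3: g:1→0
  Δ4: h:1→0
  Δ5: d:1→0
  Δ6: c:1→0
  Δ7: j:0→1
  Δ8: b:1→0
  Δ9: e:0→1
  (9Δ to stable)
t=15 Δ0: f=1 g=0 c=0 d=0 b=0 a=1 e=1 h=0 j=1 k=1 clk=1
  Δ1: clk:1→0
  (1Δ to stable)
t=16 Δ0: f=1 g=0 c=0 d=0 b=0 a=1 e=1 h=0 j=1 k=1 clk=0
  Δ1: clk:0→1
  Δ2: a:1→0
  Δ3: g:0→1
  Δ4: h:0→1
  Δ5: d:0→1
  Δ6: c:0→1
  Δ7: j:1→0
  Δ8: b:0→1
  Δ9: e:1→0
  (9Δ to stable)

1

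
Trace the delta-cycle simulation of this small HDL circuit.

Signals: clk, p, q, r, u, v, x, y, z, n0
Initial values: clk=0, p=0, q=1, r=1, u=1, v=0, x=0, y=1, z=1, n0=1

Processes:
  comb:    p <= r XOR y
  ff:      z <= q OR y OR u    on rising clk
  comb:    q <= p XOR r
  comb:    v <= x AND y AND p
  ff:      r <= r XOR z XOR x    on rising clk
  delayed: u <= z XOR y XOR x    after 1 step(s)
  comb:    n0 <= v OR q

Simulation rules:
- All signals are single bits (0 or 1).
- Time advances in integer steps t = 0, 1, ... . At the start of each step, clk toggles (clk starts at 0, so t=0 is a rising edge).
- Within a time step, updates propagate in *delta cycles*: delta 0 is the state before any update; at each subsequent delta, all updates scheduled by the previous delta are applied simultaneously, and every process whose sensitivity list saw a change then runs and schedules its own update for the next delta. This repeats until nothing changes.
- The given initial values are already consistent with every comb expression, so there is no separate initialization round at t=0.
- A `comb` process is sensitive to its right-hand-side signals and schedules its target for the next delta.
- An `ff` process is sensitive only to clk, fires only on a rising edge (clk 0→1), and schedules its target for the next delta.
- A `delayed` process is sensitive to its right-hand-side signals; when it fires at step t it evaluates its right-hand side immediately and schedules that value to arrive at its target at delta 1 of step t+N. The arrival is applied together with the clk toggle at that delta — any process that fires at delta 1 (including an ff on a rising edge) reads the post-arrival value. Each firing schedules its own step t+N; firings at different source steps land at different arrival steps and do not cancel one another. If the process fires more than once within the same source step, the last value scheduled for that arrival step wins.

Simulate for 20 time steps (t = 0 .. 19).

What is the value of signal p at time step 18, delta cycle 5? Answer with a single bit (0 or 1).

0

t=0 Δ0: clk=0 u=1 p=0 y=1 q=1 n0=1 r=1 v=0 z=1 x=0
  Δ1: clk:0→1
  Δ2: r:1→0
  Δ3: p:0→1, q:1→0
  Δ4: q:0→1, n0:1→0
  Δ5: n0:0→1
  (5Δ to stable)
t=1 Δ0: clk=1 u=1 p=1 y=1 q=1 n0=1 r=0 v=0 z=1 x=0
  Δ1: clk:1→0
  (1Δ to stable)
t=2 Δ0: clk=0 u=1 p=1 y=1 q=1 n0=1 r=0 v=0 z=1 x=0
  Δ1: clk:0→1
  Δ2: r:0→1
  Δ3: p:1→0, q:1→0
  Δ4: q:0→1, n0:1→0
  Δ5: n0:0→1
  (5Δ to stable)
t=3 Δ0: clk=1 u=1 p=0 y=1 q=1 n0=1 r=1 v=0 z=1 x=0
  Δ1: clk:1→0
  (1Δ to stable)
t=4 Δ0: clk=0 u=1 p=0 y=1 q=1 n0=1 r=1 v=0 z=1 x=0
  Δ1: clk:0→1
  Δ2: r:1→0
  Δ3: p:0→1, q:1→0
  Δ4: q:0→1, n0:1→0
  Δ5: n0:0→1
  (5Δ to stable)
t=5 Δ0: clk=1 u=1 p=1 y=1 q=1 n0=1 r=0 v=0 z=1 x=0
  Δ1: clk:1→0
  (1Δ to stable)
t=6 Δ0: clk=0 u=1 p=1 y=1 q=1 n0=1 r=0 v=0 z=1 x=0
  Δ1: clk:0→1
  Δ2: r:0→1
  Δ3: p:1→0, q:1→0
  Δ4: q:0→1, n0:1→0
  Δ5: n0:0→1
  (5Δ to stable)
t=7 Δ0: clk=1 u=1 p=0 y=1 q=1 n0=1 r=1 v=0 z=1 x=0
  Δ1: clk:1→0
  (1Δ to stable)
t=8 Δ0: clk=0 u=1 p=0 y=1 q=1 n0=1 r=1 v=0 z=1 x=0
  Δ1: clk:0→1
  Δ2: r:1→0
  Δ3: p:0→1, q:1→0
  Δ4: q:0→1, n0:1→0
  Δ5: n0:0→1
  (5Δ to stable)
t=9 Δ0: clk=1 u=1 p=1 y=1 q=1 n0=1 r=0 v=0 z=1 x=0
  Δ1: clk:1→0
  (1Δ to stable)
t=10 Δ0: clk=0 u=1 p=1 y=1 q=1 n0=1 r=0 v=0 z=1 x=0
  Δ1: clk:0→1
  Δ2: r:0→1
  Δ3: p:1→0, q:1→0
  Δ4: q:0→1, n0:1→0
  Δ5: n0:0→1
  (5Δ to stable)
t=11 Δ0: clk=1 u=1 p=0 y=1 q=1 n0=1 r=1 v=0 z=1 x=0
  Δ1: clk:1→0
  (1Δ to stable)
t=12 Δ0: clk=0 u=1 p=0 y=1 q=1 n0=1 r=1 v=0 z=1 x=0
  Δ1: clk:0→1
  Δ2: r:1→0
  Δ3: p:0→1, q:1→0
  Δ4: q:0→1, n0:1→0
  Δ5: n0:0→1
  (5Δ to stable)
t=13 Δ0: clk=1 u=1 p=1 y=1 q=1 n0=1 r=0 v=0 z=1 x=0
  Δ1: clk:1→0
  (1Δ to stable)
t=14 Δ0: clk=0 u=1 p=1 y=1 q=1 n0=1 r=0 v=0 z=1 x=0
  Δ1: clk:0→1
  Δ2: r:0→1
  Δ3: p:1→0, q:1→0
  Δ4: q:0→1, n0:1→0
  Δ5: n0:0→1
  (5Δ to stable)
t=15 Δ0: clk=1 u=1 p=0 y=1 q=1 n0=1 r=1 v=0 z=1 x=0
  Δ1: clk:1→0
  (1Δ to stable)
t=16 Δ0: clk=0 u=1 p=0 y=1 q=1 n0=1 r=1 v=0 z=1 x=0
  Δ1: clk:0→1
  Δ2: r:1→0
  Δ3: p:0→1, q:1→0
  Δ4: q:0→1, n0:1→0
  Δ5: n0:0→1
  (5Δ to stable)
t=17 Δ0: clk=1 u=1 p=1 y=1 q=1 n0=1 r=0 v=0 z=1 x=0
  Δ1: clk:1→0
  (1Δ to stable)
t=18 Δ0: clk=0 u=1 p=1 y=1 q=1 n0=1 r=0 v=0 z=1 x=0
  Δ1: clk:0→1
  Δ2: r:0→1
  Δ3: p:1→0, q:1→0
  Δ4: q:0→1, n0:1→0
  Δ5: n0:0→1
  (5Δ to stable)
t=19 Δ0: clk=1 u=1 p=0 y=1 q=1 n0=1 r=1 v=0 z=1 x=0
  Δ1: clk:1→0
  (1Δ to stable)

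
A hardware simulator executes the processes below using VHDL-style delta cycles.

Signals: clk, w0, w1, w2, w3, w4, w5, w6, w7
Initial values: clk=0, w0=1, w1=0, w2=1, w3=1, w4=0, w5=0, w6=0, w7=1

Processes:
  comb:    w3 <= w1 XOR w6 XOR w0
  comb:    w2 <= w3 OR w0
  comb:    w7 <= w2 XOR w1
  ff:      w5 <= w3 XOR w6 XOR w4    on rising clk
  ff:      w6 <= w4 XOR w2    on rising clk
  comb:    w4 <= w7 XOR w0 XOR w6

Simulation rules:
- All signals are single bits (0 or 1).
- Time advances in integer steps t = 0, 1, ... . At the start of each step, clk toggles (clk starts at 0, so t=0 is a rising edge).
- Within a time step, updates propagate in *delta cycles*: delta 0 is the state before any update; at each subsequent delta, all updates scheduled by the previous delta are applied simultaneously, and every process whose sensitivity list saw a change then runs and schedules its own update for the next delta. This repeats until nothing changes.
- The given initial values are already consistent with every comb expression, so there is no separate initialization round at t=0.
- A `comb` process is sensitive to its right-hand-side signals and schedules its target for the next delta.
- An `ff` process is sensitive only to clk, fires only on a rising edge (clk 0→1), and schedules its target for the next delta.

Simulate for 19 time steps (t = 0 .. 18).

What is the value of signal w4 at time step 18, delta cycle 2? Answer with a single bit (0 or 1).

t=0 Δ0: w0=1 w1=0 w5=0 w2=1 w7=1 w3=1 clk=0 w6=0 w4=0
  Δ1: clk:0→1
  Δ2: w5:0→1, w6:0→1
  Δ3: w3:1→0, w4:0→1
  (3Δ to stable)
t=1 Δ0: w0=1 w1=0 w5=1 w2=1 w7=1 w3=0 clk=1 w6=1 w4=1
  Δ1: clk:1→0
  (1Δ to stable)
t=2 Δ0: w0=1 w1=0 w5=1 w2=1 w7=1 w3=0 clk=0 w6=1 w4=1
  Δ1: clk:0→1
  Δ2: w5:1→0, w6:1→0
  Δ3: w3:0→1, w4:1→0
  (3Δ to stable)
t=3 Δ0: w0=1 w1=0 w5=0 w2=1 w7=1 w3=1 clk=1 w6=0 w4=0
  Δ1: clk:1→0
  (1Δ to stable)
t=4 Δ0: w0=1 w1=0 w5=0 w2=1 w7=1 w3=1 clk=0 w6=0 w4=0
  Δ1: clk:0→1
  Δ2: w5:0→1, w6:0→1
  Δ3: w3:1→0, w4:0→1
  (3Δ to stable)
t=5 Δ0: w0=1 w1=0 w5=1 w2=1 w7=1 w3=0 clk=1 w6=1 w4=1
  Δ1: clk:1→0
  (1Δ to stable)
t=6 Δ0: w0=1 w1=0 w5=1 w2=1 w7=1 w3=0 clk=0 w6=1 w4=1
  Δ1: clk:0→1
  Δ2: w5:1→0, w6:1→0
  Δ3: w3:0→1, w4:1→0
  (3Δ to stable)
t=7 Δ0: w0=1 w1=0 w5=0 w2=1 w7=1 w3=1 clk=1 w6=0 w4=0
  Δ1: clk:1→0
  (1Δ to stable)
t=8 Δ0: w0=1 w1=0 w5=0 w2=1 w7=1 w3=1 clk=0 w6=0 w4=0
  Δ1: clk:0→1
  Δ2: w5:0→1, w6:0→1
  Δ3: w3:1→0, w4:0→1
  (3Δ to stable)
t=9 Δ0: w0=1 w1=0 w5=1 w2=1 w7=1 w3=0 clk=1 w6=1 w4=1
  Δ1: clk:1→0
  (1Δ to stable)
t=10 Δ0: w0=1 w1=0 w5=1 w2=1 w7=1 w3=0 clk=0 w6=1 w4=1
  Δ1: clk:0→1
  Δ2: w5:1→0, w6:1→0
  Δ3: w3:0→1, w4:1→0
  (3Δ to stable)
t=11 Δ0: w0=1 w1=0 w5=0 w2=1 w7=1 w3=1 clk=1 w6=0 w4=0
  Δ1: clk:1→0
  (1Δ to stable)
t=12 Δ0: w0=1 w1=0 w5=0 w2=1 w7=1 w3=1 clk=0 w6=0 w4=0
  Δ1: clk:0→1
  Δ2: w5:0→1, w6:0→1
  Δ3: w3:1→0, w4:0→1
  (3Δ to stable)
t=13 Δ0: w0=1 w1=0 w5=1 w2=1 w7=1 w3=0 clk=1 w6=1 w4=1
  Δ1: clk:1→0
  (1Δ to stable)
t=14 Δ0: w0=1 w1=0 w5=1 w2=1 w7=1 w3=0 clk=0 w6=1 w4=1
  Δ1: clk:0→1
  Δ2: w5:1→0, w6:1→0
  Δ3: w3:0→1, w4:1→0
  (3Δ to stable)
t=15 Δ0: w0=1 w1=0 w5=0 w2=1 w7=1 w3=1 clk=1 w6=0 w4=0
  Δ1: clk:1→0
  (1Δ to stable)
t=16 Δ0: w0=1 w1=0 w5=0 w2=1 w7=1 w3=1 clk=0 w6=0 w4=0
  Δ1: clk:0→1
  Δ2: w5:0→1, w6:0→1
  Δ3: w3:1→0, w4:0→1
  (3Δ to stable)
t=17 Δ0: w0=1 w1=0 w5=1 w2=1 w7=1 w3=0 clk=1 w6=1 w4=1
  Δ1: clk:1→0
  (1Δ to stable)
t=18 Δ0: w0=1 w1=0 w5=1 w2=1 w7=1 w3=0 clk=0 w6=1 w4=1
  Δ1: clk:0→1
  Δ2: w5:1→0, w6:1→0
  Δ3: w3:0→1, w4:1→0
  (3Δ to stable)

1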